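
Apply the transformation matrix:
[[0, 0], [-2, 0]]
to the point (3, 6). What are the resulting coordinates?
(0, -6)

Matrix multiplication:
[[0, 0], [-2, 0]] × [3, 6]ᵀ
= [0×3 + 0×6, -2×3 + 0×6]ᵀ
= [0.0000, -6.0000]ᵀ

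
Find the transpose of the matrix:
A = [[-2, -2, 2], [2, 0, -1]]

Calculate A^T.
[[-2, 2], [-2, 0], [2, -1]]

The transpose sends entry (i,j) to (j,i); rows become columns.
Row 0 of A: [-2, -2, 2] -> column 0 of A^T.
Row 1 of A: [2, 0, -1] -> column 1 of A^T.
A^T = [[-2, 2], [-2, 0], [2, -1]]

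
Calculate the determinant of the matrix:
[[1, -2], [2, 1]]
5

For a 2×2 matrix [[a, b], [c, d]], det = ad - bc
det = (1)(1) - (-2)(2) = 1 - -4 = 5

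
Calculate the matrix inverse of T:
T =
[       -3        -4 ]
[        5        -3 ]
det(T) = 29
T⁻¹ =
[    -3/29      4/29 ]
[    -5/29     -3/29 ]

For a 2×2 matrix T = [[a, b], [c, d]] with det(T) ≠ 0, T⁻¹ = (1/det(T)) * [[d, -b], [-c, a]].
det(T) = (-3)*(-3) - (-4)*(5) = 9 + 20 = 29.
T⁻¹ = (1/29) * [[-3, 4], [-5, -3]].
Dividing each entry by 29 and reducing:
T⁻¹ =
[    -3/29      4/29 ]
[    -5/29     -3/29 ]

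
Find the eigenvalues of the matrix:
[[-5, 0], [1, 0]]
λ = -5 and λ = 0

Characteristic equation: det(A - λI) = 0
λ² - (trace)λ + (det) = 0
λ² - (-5)λ + (0) = 0
λ² + 5λ + 0 = 0
Solving: λ = -5, 0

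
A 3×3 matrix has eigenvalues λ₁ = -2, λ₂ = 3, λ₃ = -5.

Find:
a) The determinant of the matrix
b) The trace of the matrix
det = 30, trace = -4

Two standard eigenvalue identities:
- det(A) equals the product of the eigenvalues (counted with multiplicity).
- trace(A) equals the sum of the eigenvalues.
det(A) = (-2)*(3)*(-5) = 30.
trace(A) = -2 + 3 - 5 = -4.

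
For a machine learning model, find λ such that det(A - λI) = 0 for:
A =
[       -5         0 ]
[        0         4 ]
λ = -5, 4

Solve det(A - λI) = 0. For a 2×2 matrix the characteristic equation is λ² - (trace)λ + det = 0.
trace(A) = a + d = -5 + 4 = -1.
det(A) = a*d - b*c = (-5)*(4) - (0)*(0) = -20 - 0 = -20.
Characteristic equation: λ² - (-1)λ + (-20) = 0.
Discriminant = (-1)² - 4*(-20) = 1 + 80 = 81.
λ = (-1 ± √81) / 2 = (-1 ± 9) / 2 = -5, 4.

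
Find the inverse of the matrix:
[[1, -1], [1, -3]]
[[3/2, -1/2], [1/2, -1/2]]

For [[a,b],[c,d]], inverse = (1/det)·[[d,-b],[-c,a]]
det = 1·-3 - -1·1 = -2
Inverse = (1/-2)·[[-3, 1], [-1, 1]]
        = [[3/2, -1/2], [1/2, -1/2]]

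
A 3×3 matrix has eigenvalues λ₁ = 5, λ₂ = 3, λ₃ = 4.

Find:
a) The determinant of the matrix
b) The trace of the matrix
det = 60, trace = 12

Two standard eigenvalue identities:
- det(A) equals the product of the eigenvalues (counted with multiplicity).
- trace(A) equals the sum of the eigenvalues.
det(A) = (5)*(3)*(4) = 60.
trace(A) = 5 + 3 + 4 = 12.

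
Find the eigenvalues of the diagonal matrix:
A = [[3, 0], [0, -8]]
λ₁ = 3, λ₂ = -8

The characteristic polynomial of A is det(A - λI) = (3 - λ)(-8 - λ) = 0.
The roots are λ = 3 and λ = -8, so the eigenvalues are the diagonal entries.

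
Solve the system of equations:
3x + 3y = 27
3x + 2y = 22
x = 4, y = 5

Use elimination (row reduction):
Equation 1: 3x + 3y = 27.
Equation 2: 3x + 2y = 22.
Multiply Eq1 by 3 and Eq2 by 3: 9x + 9y = 81;  9x + 6y = 66.
Subtract: (-3)y = -15, so y = 5.
Back-substitute into Eq1: 3x + 3*(5) = 27, so x = 4.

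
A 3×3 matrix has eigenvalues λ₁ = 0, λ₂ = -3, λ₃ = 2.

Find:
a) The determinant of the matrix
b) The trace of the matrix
det = 0, trace = -1

Two standard eigenvalue identities:
- det(A) equals the product of the eigenvalues (counted with multiplicity).
- trace(A) equals the sum of the eigenvalues.
det(A) = (0)*(-3)*(2) = 0.
trace(A) = 0 - 3 + 2 = -1.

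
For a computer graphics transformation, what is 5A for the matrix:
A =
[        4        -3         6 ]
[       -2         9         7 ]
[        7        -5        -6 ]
5A =
[       20       -15        30 ]
[      -10        45        35 ]
[       35       -25       -30 ]

Scalar multiplication is elementwise: (5A)[i][j] = 5 * A[i][j].
  (5A)[0][0] = 5 * (4) = 20
  (5A)[0][1] = 5 * (-3) = -15
  (5A)[0][2] = 5 * (6) = 30
  (5A)[1][0] = 5 * (-2) = -10
  (5A)[1][1] = 5 * (9) = 45
  (5A)[1][2] = 5 * (7) = 35
  (5A)[2][0] = 5 * (7) = 35
  (5A)[2][1] = 5 * (-5) = -25
  (5A)[2][2] = 5 * (-6) = -30
5A =
[       20       -15        30 ]
[      -10        45        35 ]
[       35       -25       -30 ]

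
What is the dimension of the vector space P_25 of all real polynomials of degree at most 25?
Dimension = 26

A polynomial of degree at most 25 can be written as a₀ + a₁x + a₂x² + … + a_25x^25, with 26 free coefficients a₀, …, a_25.
The set {1, x, x², …, x^25} is a basis: it spans P_25 (every such polynomial is a linear combination of these) and is linearly independent (a polynomial is zero iff all its coefficients are zero).
Therefore dim(P_25) = 25 + 1 = 26.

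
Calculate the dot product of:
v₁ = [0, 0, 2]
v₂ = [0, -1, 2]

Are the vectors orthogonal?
4, No

The dot product is the sum of products of corresponding components.
v₁·v₂ = (0)*(0) + (0)*(-1) + (2)*(2) = 0 + 0 + 4 = 4.
Two vectors are orthogonal iff their dot product is 0; here the dot product is 4, so the vectors are not orthogonal.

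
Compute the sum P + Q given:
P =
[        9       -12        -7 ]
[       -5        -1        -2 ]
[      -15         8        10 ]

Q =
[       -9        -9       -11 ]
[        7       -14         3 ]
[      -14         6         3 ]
P + Q =
[        0       -21       -18 ]
[        2       -15         1 ]
[      -29        14        13 ]

Matrix addition is elementwise: (P+Q)[i][j] = P[i][j] + Q[i][j].
  (P+Q)[0][0] = (9) + (-9) = 0
  (P+Q)[0][1] = (-12) + (-9) = -21
  (P+Q)[0][2] = (-7) + (-11) = -18
  (P+Q)[1][0] = (-5) + (7) = 2
  (P+Q)[1][1] = (-1) + (-14) = -15
  (P+Q)[1][2] = (-2) + (3) = 1
  (P+Q)[2][0] = (-15) + (-14) = -29
  (P+Q)[2][1] = (8) + (6) = 14
  (P+Q)[2][2] = (10) + (3) = 13
P + Q =
[        0       -21       -18 ]
[        2       -15         1 ]
[      -29        14        13 ]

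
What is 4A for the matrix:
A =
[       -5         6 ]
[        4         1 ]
4A =
[      -20        24 ]
[       16         4 ]

Scalar multiplication is elementwise: (4A)[i][j] = 4 * A[i][j].
  (4A)[0][0] = 4 * (-5) = -20
  (4A)[0][1] = 4 * (6) = 24
  (4A)[1][0] = 4 * (4) = 16
  (4A)[1][1] = 4 * (1) = 4
4A =
[      -20        24 ]
[       16         4 ]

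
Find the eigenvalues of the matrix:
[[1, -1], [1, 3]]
λ = 2 and λ = 2

Characteristic equation: det(A - λI) = 0
λ² - (trace)λ + (det) = 0
λ² - (4)λ + (4) = 0
λ² - 4λ + 4 = 0
Solving: λ = 2, 2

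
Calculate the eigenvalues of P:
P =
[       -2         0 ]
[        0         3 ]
λ = -2, 3

Solve det(P - λI) = 0. For a 2×2 matrix the characteristic equation is λ² - (trace)λ + det = 0.
trace(P) = a + d = -2 + 3 = 1.
det(P) = a*d - b*c = (-2)*(3) - (0)*(0) = -6 - 0 = -6.
Characteristic equation: λ² - (1)λ + (-6) = 0.
Discriminant = (1)² - 4*(-6) = 1 + 24 = 25.
λ = (1 ± √25) / 2 = (1 ± 5) / 2 = -2, 3.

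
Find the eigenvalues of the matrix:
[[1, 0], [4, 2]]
λ = 1 and λ = 2

Characteristic equation: det(A - λI) = 0
λ² - (trace)λ + (det) = 0
λ² - (3)λ + (2) = 0
λ² - 3λ + 2 = 0
Solving: λ = 1, 2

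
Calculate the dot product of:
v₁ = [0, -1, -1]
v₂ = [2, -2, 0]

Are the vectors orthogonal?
2, No

The dot product is the sum of products of corresponding components.
v₁·v₂ = (0)*(2) + (-1)*(-2) + (-1)*(0) = 0 + 2 + 0 = 2.
Two vectors are orthogonal iff their dot product is 0; here the dot product is 2, so the vectors are not orthogonal.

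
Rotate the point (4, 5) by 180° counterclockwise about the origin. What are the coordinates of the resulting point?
(-4, -5)

Rotation matrix R(θ) = [[cos θ, -sin θ], [sin θ, cos θ]]; for θ = 180°:
R = [[-1, 0], [0, -1]]
Result: R × [4, 5]ᵀ = [-1·4 + (0)·5, 0·4 + (-1)·5]ᵀ = (-4, -5)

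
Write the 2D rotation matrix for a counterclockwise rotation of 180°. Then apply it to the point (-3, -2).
R = [[-1, 0], [0, -1]]; R·(-3, -2) = (3, 2)

Rotation matrix formula: R(θ) = [[cos θ, -sin θ], [sin θ, cos θ]]
For θ = 180°:
cos(180°) = -1
sin(180°) = 0
R = [[-1, 0], [0, -1]]
Apply to (-3, -2): [-1·-3 + (0)·-2, 0·-3 + -1·-2] = (3, 2)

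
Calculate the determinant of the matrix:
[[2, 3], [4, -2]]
-16

For a 2×2 matrix [[a, b], [c, d]], det = ad - bc
det = (2)(-2) - (3)(4) = -4 - 12 = -16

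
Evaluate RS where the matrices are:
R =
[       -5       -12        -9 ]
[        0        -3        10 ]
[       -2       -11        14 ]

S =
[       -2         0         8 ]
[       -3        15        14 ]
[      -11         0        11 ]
RS =
[      145      -180      -307 ]
[     -101       -45        68 ]
[     -117      -165       -16 ]

Matrix multiplication: (RS)[i][j] = sum over k of R[i][k] * S[k][j].
  (RS)[0][0] = (-5)*(-2) + (-12)*(-3) + (-9)*(-11) = 145
  (RS)[0][1] = (-5)*(0) + (-12)*(15) + (-9)*(0) = -180
  (RS)[0][2] = (-5)*(8) + (-12)*(14) + (-9)*(11) = -307
  (RS)[1][0] = (0)*(-2) + (-3)*(-3) + (10)*(-11) = -101
  (RS)[1][1] = (0)*(0) + (-3)*(15) + (10)*(0) = -45
  (RS)[1][2] = (0)*(8) + (-3)*(14) + (10)*(11) = 68
  (RS)[2][0] = (-2)*(-2) + (-11)*(-3) + (14)*(-11) = -117
  (RS)[2][1] = (-2)*(0) + (-11)*(15) + (14)*(0) = -165
  (RS)[2][2] = (-2)*(8) + (-11)*(14) + (14)*(11) = -16
RS =
[      145      -180      -307 ]
[     -101       -45        68 ]
[     -117      -165       -16 ]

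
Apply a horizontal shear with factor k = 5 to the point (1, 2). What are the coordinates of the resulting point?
(11, 2)

Shear matrix for horizontal shear with factor k = 5:
[[1, 5], [0, 1]]
Result: (1, 2) → (11, 2)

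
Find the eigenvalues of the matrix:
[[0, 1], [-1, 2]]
λ = 1 and λ = 1

Characteristic equation: det(A - λI) = 0
λ² - (trace)λ + (det) = 0
λ² - (2)λ + (1) = 0
λ² - 2λ + 1 = 0
Solving: λ = 1, 1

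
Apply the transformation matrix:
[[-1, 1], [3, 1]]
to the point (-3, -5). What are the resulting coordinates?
(-2, -14)

Matrix multiplication:
[[-1, 1], [3, 1]] × [-3, -5]ᵀ
= [-1×-3 + 1×-5, 3×-3 + 1×-5]ᵀ
= [-2.0000, -14.0000]ᵀ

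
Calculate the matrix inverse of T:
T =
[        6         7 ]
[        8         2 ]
det(T) = -44
T⁻¹ =
[    -1/22      7/44 ]
[     2/11     -3/22 ]

For a 2×2 matrix T = [[a, b], [c, d]] with det(T) ≠ 0, T⁻¹ = (1/det(T)) * [[d, -b], [-c, a]].
det(T) = (6)*(2) - (7)*(8) = 12 - 56 = -44.
T⁻¹ = (1/-44) * [[2, -7], [-8, 6]].
Dividing each entry by -44 and reducing:
T⁻¹ =
[    -1/22      7/44 ]
[     2/11     -3/22 ]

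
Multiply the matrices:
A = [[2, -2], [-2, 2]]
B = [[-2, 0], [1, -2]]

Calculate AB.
[[-6, 4], [6, -4]]

Each entry (i,j) of AB = sum over k of A[i][k]*B[k][j].
(AB)[0][0] = (2)*(-2) + (-2)*(1) = -6
(AB)[0][1] = (2)*(0) + (-2)*(-2) = 4
(AB)[1][0] = (-2)*(-2) + (2)*(1) = 6
(AB)[1][1] = (-2)*(0) + (2)*(-2) = -4
AB = [[-6, 4], [6, -4]]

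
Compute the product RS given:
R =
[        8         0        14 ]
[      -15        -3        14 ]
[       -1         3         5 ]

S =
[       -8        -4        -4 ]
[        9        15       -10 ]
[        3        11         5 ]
RS =
[      -22       122        38 ]
[      135       169       160 ]
[       50       104        -1 ]

Matrix multiplication: (RS)[i][j] = sum over k of R[i][k] * S[k][j].
  (RS)[0][0] = (8)*(-8) + (0)*(9) + (14)*(3) = -22
  (RS)[0][1] = (8)*(-4) + (0)*(15) + (14)*(11) = 122
  (RS)[0][2] = (8)*(-4) + (0)*(-10) + (14)*(5) = 38
  (RS)[1][0] = (-15)*(-8) + (-3)*(9) + (14)*(3) = 135
  (RS)[1][1] = (-15)*(-4) + (-3)*(15) + (14)*(11) = 169
  (RS)[1][2] = (-15)*(-4) + (-3)*(-10) + (14)*(5) = 160
  (RS)[2][0] = (-1)*(-8) + (3)*(9) + (5)*(3) = 50
  (RS)[2][1] = (-1)*(-4) + (3)*(15) + (5)*(11) = 104
  (RS)[2][2] = (-1)*(-4) + (3)*(-10) + (5)*(5) = -1
RS =
[      -22       122        38 ]
[      135       169       160 ]
[       50       104        -1 ]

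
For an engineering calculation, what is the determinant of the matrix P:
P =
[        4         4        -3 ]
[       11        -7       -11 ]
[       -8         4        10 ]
det(P) = -156

Expand along row 0 (cofactor expansion): det(P) = a*(e*i - f*h) - b*(d*i - f*g) + c*(d*h - e*g), where the 3×3 is [[a, b, c], [d, e, f], [g, h, i]].
Minor M_00 = (-7)*(10) - (-11)*(4) = -70 + 44 = -26.
Minor M_01 = (11)*(10) - (-11)*(-8) = 110 - 88 = 22.
Minor M_02 = (11)*(4) - (-7)*(-8) = 44 - 56 = -12.
det(P) = (4)*(-26) - (4)*(22) + (-3)*(-12) = -104 - 88 + 36 = -156.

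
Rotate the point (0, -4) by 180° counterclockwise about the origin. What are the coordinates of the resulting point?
(0, 4)

Rotation matrix R(θ) = [[cos θ, -sin θ], [sin θ, cos θ]]; for θ = 180°:
R = [[-1, 0], [0, -1]]
Result: R × [0, -4]ᵀ = [-1·0 + (0)·-4, 0·0 + (-1)·-4]ᵀ = (0, 4)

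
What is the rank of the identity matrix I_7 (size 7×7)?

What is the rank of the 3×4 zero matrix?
rank(I_7) = 7, rank(0) = 0

The identity I_7 has 7 columns that are the standard basis vectors e_1, …, e_7. These are linearly independent, so all 7 columns are pivots and rank(I_7) = 7.
The 3×4 zero matrix has every entry zero, so every row is the zero row and there are no pivots; rank(0) = 0.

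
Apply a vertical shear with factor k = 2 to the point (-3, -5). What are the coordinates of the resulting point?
(-3, -11)

Shear matrix for vertical shear with factor k = 2:
[[1, 0], [2, 1]]
Result: (-3, -5) → (-3, -11)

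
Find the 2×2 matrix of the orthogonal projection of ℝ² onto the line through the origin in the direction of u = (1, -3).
[[1/10, -3/10], [-3/10, 9/10]]

The orthogonal projection onto the line spanned by a nonzero vector u = (a, b) has matrix P = (u uᵀ) / (uᵀ u) = (1/(a² + b²)) · [[a², ab], [ab, b²]].
Here u = (1, -3), so a² + b² = 1 + 9 = 10.
P = (1/10) · [[1, -3], [-3, 9]] = [[1/10, -3/10], [-3/10, 9/10]].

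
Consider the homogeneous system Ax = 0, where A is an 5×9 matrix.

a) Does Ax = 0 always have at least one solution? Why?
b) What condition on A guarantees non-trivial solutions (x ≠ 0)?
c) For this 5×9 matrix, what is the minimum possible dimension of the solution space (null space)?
a) Yes, x = 0 is always a solution. b) When A has linearly dependent columns (rank < n). c) Minimum nullity = 4.

a) x = 0 satisfies A·0 = 0, so the zero vector is always a solution.
b) Non-trivial solutions exist iff the columns of A are linearly dependent, equivalently rank(A) < n (the number of columns).
c) By rank-nullity, rank(A) + nullity(A) = n = 9. Since A has only 5 rows, rank(A) ≤ 5, so nullity(A) ≥ 9 - 5 = 4.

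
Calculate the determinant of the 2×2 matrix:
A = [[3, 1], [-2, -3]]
-7

For A = [[a, b], [c, d]], det(A) = a*d - b*c.
det(A) = (3)*(-3) - (1)*(-2) = -9 - -2 = -7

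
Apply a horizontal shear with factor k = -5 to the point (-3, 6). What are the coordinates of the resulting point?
(-33, 6)

Shear matrix for horizontal shear with factor k = -5:
[[1, -5], [0, 1]]
Result: (-3, 6) → (-33, 6)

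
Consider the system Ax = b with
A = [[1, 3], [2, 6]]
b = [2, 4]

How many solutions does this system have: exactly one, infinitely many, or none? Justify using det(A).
Infinitely many solutions

det(A) = (1)*(6) - (3)*(2) = 0, so A is singular (column 2 is 3 times column 1).
b = [2, 4] = 2 * column 1 of A, so b lies in the column space of A.
A singular matrix whose right-hand side is in its column space gives a 1-parameter family of solutions — infinitely many.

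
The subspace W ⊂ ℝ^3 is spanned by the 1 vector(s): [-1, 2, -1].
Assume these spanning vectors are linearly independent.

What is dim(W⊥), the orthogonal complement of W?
dim(W⊥) = 2

For any subspace W of ℝ^n, dim(W) + dim(W⊥) = n (the whole-space dimension).
Here the given 1 vectors are linearly independent, so dim(W) = 1.
Thus dim(W⊥) = n - dim(W) = 3 - 1 = 2.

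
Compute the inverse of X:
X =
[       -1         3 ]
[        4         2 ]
det(X) = -14
X⁻¹ =
[     -1/7      3/14 ]
[      2/7      1/14 ]

For a 2×2 matrix X = [[a, b], [c, d]] with det(X) ≠ 0, X⁻¹ = (1/det(X)) * [[d, -b], [-c, a]].
det(X) = (-1)*(2) - (3)*(4) = -2 - 12 = -14.
X⁻¹ = (1/-14) * [[2, -3], [-4, -1]].
Dividing each entry by -14 and reducing:
X⁻¹ =
[     -1/7      3/14 ]
[      2/7      1/14 ]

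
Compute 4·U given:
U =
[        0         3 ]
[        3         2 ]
4U =
[        0        12 ]
[       12         8 ]

Scalar multiplication is elementwise: (4U)[i][j] = 4 * U[i][j].
  (4U)[0][0] = 4 * (0) = 0
  (4U)[0][1] = 4 * (3) = 12
  (4U)[1][0] = 4 * (3) = 12
  (4U)[1][1] = 4 * (2) = 8
4U =
[        0        12 ]
[       12         8 ]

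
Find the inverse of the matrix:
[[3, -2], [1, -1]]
[[1, -2], [1, -3]]

For [[a,b],[c,d]], inverse = (1/det)·[[d,-b],[-c,a]]
det = 3·-1 - -2·1 = -1
Inverse = (1/-1)·[[-1, 2], [-1, 3]]
        = [[1, -2], [1, -3]]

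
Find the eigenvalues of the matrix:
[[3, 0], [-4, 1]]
λ = 1 and λ = 3

Characteristic equation: det(A - λI) = 0
λ² - (trace)λ + (det) = 0
λ² - (4)λ + (3) = 0
λ² - 4λ + 3 = 0
Solving: λ = 1, 3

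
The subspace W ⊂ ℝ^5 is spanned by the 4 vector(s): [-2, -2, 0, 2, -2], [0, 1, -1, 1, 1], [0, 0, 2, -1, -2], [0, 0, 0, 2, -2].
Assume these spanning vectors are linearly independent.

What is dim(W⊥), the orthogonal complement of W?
dim(W⊥) = 1

For any subspace W of ℝ^n, dim(W) + dim(W⊥) = n (the whole-space dimension).
Here the given 4 vectors are linearly independent, so dim(W) = 4.
Thus dim(W⊥) = n - dim(W) = 5 - 4 = 1.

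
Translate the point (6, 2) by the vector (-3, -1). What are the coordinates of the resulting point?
(3, 1)

Translation by (-3, -1):
x' = 6 + -3 = 3
y' = 2 + -1 = 1
Homogeneous matrix: [[1, 0, -3], [0, 1, -1], [0, 0, 1]]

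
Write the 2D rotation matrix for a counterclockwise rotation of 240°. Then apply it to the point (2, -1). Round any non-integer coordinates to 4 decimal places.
R = [[-1/2, √3/2], [-√3/2, -1/2]]; R·(2, -1) = (-1.8660, -1.2321)

Rotation matrix formula: R(θ) = [[cos θ, -sin θ], [sin θ, cos θ]]
For θ = 240°:
cos(240°) = -1/2
sin(240°) = -√3/2
R = [[-1/2, √3/2], [-√3/2, -1/2]]
Apply to (2, -1): [-1/2·2 + (√3/2)·-1, -√3/2·2 + -1/2·-1] = (-1.8660, -1.2321)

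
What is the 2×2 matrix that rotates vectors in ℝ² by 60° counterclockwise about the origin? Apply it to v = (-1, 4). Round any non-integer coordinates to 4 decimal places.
R = [[1/2, -√3/2], [√3/2, 1/2]]; R·v = (-3.9641, 1.1340)

A counterclockwise rotation by angle θ in ℝ² has matrix R(θ) = [[cos θ, -sin θ], [sin θ, cos θ]].
For θ = 60°: cos θ = 1/2, sin θ = √3/2.
R(60°) = [[1/2, -√3/2], [√3/2, 1/2]].
R·v = [1/2·-1 + (-√3/2)·4, √3/2·-1 + 1/2·4] = (-3.9641, 1.1340).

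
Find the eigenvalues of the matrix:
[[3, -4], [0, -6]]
λ = -6 and λ = 3

Characteristic equation: det(A - λI) = 0
λ² - (trace)λ + (det) = 0
λ² - (-3)λ + (-18) = 0
λ² + 3λ - 18 = 0
Solving: λ = -6, 3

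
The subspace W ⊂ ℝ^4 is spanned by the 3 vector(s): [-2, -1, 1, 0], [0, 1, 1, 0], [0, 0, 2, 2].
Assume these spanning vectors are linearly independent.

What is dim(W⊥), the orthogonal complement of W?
dim(W⊥) = 1

For any subspace W of ℝ^n, dim(W) + dim(W⊥) = n (the whole-space dimension).
Here the given 3 vectors are linearly independent, so dim(W) = 3.
Thus dim(W⊥) = n - dim(W) = 4 - 3 = 1.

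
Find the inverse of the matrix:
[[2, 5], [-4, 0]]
[[0, -1/4], [1/5, 1/10]]

For [[a,b],[c,d]], inverse = (1/det)·[[d,-b],[-c,a]]
det = 2·0 - 5·-4 = 20
Inverse = (1/20)·[[0, -5], [4, 2]]
        = [[0, -1/4], [1/5, 1/10]]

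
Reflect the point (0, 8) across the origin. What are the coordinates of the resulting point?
(0, -8)

Reflection across origin: (0, 8) → (0, -8)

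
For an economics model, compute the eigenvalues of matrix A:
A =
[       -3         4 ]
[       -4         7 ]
λ = -1, 5

Solve det(A - λI) = 0. For a 2×2 matrix the characteristic equation is λ² - (trace)λ + det = 0.
trace(A) = a + d = -3 + 7 = 4.
det(A) = a*d - b*c = (-3)*(7) - (4)*(-4) = -21 + 16 = -5.
Characteristic equation: λ² - (4)λ + (-5) = 0.
Discriminant = (4)² - 4*(-5) = 16 + 20 = 36.
λ = (4 ± √36) / 2 = (4 ± 6) / 2 = -1, 5.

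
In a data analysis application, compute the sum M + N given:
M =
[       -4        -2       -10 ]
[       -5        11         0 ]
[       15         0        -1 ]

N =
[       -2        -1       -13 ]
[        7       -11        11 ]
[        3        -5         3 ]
M + N =
[       -6        -3       -23 ]
[        2         0        11 ]
[       18        -5         2 ]

Matrix addition is elementwise: (M+N)[i][j] = M[i][j] + N[i][j].
  (M+N)[0][0] = (-4) + (-2) = -6
  (M+N)[0][1] = (-2) + (-1) = -3
  (M+N)[0][2] = (-10) + (-13) = -23
  (M+N)[1][0] = (-5) + (7) = 2
  (M+N)[1][1] = (11) + (-11) = 0
  (M+N)[1][2] = (0) + (11) = 11
  (M+N)[2][0] = (15) + (3) = 18
  (M+N)[2][1] = (0) + (-5) = -5
  (M+N)[2][2] = (-1) + (3) = 2
M + N =
[       -6        -3       -23 ]
[        2         0        11 ]
[       18        -5         2 ]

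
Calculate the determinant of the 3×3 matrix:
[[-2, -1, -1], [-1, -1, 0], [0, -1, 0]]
-1

Expansion along first row:
det = -2·det([[-1,0],[-1,0]]) - -1·det([[-1,0],[0,0]]) + -1·det([[-1,-1],[0,-1]])
    = -2·(-1·0 - 0·-1) - -1·(-1·0 - 0·0) + -1·(-1·-1 - -1·0)
    = -2·0 - -1·0 + -1·1
    = 0 + 0 + -1 = -1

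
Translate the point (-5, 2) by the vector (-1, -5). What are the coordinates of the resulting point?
(-6, -3)

Translation by (-1, -5):
x' = -5 + -1 = -6
y' = 2 + -5 = -3
Homogeneous matrix: [[1, 0, -1], [0, 1, -5], [0, 0, 1]]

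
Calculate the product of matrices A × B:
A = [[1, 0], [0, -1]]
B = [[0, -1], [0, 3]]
[[0, -1], [0, -3]]

Matrix multiplication:
C[0][0] = 1×0 + 0×0 = 0
C[0][1] = 1×-1 + 0×3 = -1
C[1][0] = 0×0 + -1×0 = 0
C[1][1] = 0×-1 + -1×3 = -3
Result: [[0, -1], [0, -3]]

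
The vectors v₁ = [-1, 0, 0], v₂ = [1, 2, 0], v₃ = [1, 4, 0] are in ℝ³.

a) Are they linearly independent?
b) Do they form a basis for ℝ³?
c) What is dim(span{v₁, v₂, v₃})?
Not independent, not a basis, dim(span) = 2

Check whether v₃ can be written as a linear combination of v₁ and v₂.
v₃ = (1)·v₁ + (2)·v₂ = [1, 4, 0], so the three vectors are linearly dependent.
Thus they do not form a basis for ℝ³, and dim(span{v₁, v₂, v₃}) = 2 (spanned by v₁ and v₂).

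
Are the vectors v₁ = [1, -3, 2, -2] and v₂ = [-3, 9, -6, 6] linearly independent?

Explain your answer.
No, linearly dependent (v₂ = -3·v₁)

Check whether there is a scalar k with v₂ = k·v₁.
Comparing components, k = -3 satisfies -3·[1, -3, 2, -2] = [-3, 9, -6, 6].
Since v₂ is a scalar multiple of v₁, the two vectors are linearly dependent.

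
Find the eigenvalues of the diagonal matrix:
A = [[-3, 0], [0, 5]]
λ₁ = -3, λ₂ = 5

The characteristic polynomial of A is det(A - λI) = (-3 - λ)(5 - λ) = 0.
The roots are λ = -3 and λ = 5, so the eigenvalues are the diagonal entries.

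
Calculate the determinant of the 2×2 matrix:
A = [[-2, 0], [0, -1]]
2

For A = [[a, b], [c, d]], det(A) = a*d - b*c.
det(A) = (-2)*(-1) - (0)*(0) = 2 - 0 = 2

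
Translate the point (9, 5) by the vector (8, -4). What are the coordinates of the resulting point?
(17, 1)

Translation by (8, -4):
x' = 9 + 8 = 17
y' = 5 + -4 = 1
Homogeneous matrix: [[1, 0, 8], [0, 1, -4], [0, 0, 1]]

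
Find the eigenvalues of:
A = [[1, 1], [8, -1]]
λ = -3, 3

Solve det(A - λI) = 0. For a 2×2 matrix this is λ² - (trace)λ + det = 0.
trace(A) = 1 - 1 = 0.
det(A) = (1)*(-1) - (1)*(8) = -1 - 8 = -9.
Characteristic equation: λ² - (0)λ + (-9) = 0.
Discriminant: (0)² - 4*(-9) = 0 + 36 = 36.
Roots: λ = (0 ± √36) / 2 = -3, 3.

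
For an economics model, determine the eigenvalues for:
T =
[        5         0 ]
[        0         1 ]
λ = 1, 5

Solve det(T - λI) = 0. For a 2×2 matrix the characteristic equation is λ² - (trace)λ + det = 0.
trace(T) = a + d = 5 + 1 = 6.
det(T) = a*d - b*c = (5)*(1) - (0)*(0) = 5 - 0 = 5.
Characteristic equation: λ² - (6)λ + (5) = 0.
Discriminant = (6)² - 4*(5) = 36 - 20 = 16.
λ = (6 ± √16) / 2 = (6 ± 4) / 2 = 1, 5.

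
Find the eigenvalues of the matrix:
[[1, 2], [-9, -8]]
λ = -5 and λ = -2

Characteristic equation: det(A - λI) = 0
λ² - (trace)λ + (det) = 0
λ² - (-7)λ + (10) = 0
λ² + 7λ + 10 = 0
Solving: λ = -5, -2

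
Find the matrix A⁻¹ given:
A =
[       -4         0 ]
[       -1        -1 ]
det(A) = 4
A⁻¹ =
[     -1/4         0 ]
[      1/4        -1 ]

For a 2×2 matrix A = [[a, b], [c, d]] with det(A) ≠ 0, A⁻¹ = (1/det(A)) * [[d, -b], [-c, a]].
det(A) = (-4)*(-1) - (0)*(-1) = 4 - 0 = 4.
A⁻¹ = (1/4) * [[-1, 0], [1, -4]].
Dividing each entry by 4 and reducing:
A⁻¹ =
[     -1/4         0 ]
[      1/4        -1 ]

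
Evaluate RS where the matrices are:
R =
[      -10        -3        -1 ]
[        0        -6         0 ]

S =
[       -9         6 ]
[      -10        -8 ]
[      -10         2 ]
RS =
[      130       -38 ]
[       60        48 ]

Matrix multiplication: (RS)[i][j] = sum over k of R[i][k] * S[k][j].
  (RS)[0][0] = (-10)*(-9) + (-3)*(-10) + (-1)*(-10) = 130
  (RS)[0][1] = (-10)*(6) + (-3)*(-8) + (-1)*(2) = -38
  (RS)[1][0] = (0)*(-9) + (-6)*(-10) + (0)*(-10) = 60
  (RS)[1][1] = (0)*(6) + (-6)*(-8) + (0)*(2) = 48
RS =
[      130       -38 ]
[       60        48 ]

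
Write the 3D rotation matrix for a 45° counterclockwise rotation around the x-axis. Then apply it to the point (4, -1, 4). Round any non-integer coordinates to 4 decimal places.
R = [[1, 0, 0], [0, √2/2, -√2/2], [0, √2/2, √2/2]]; R·(4, -1, 4) = (4.0000, -3.5355, 2.1213)

Rotation matrix for 45° around x-axis:
cos(45°) = √2/2, sin(45°) = √2/2
R = [[1, 0, 0], [0, √2/2, -√2/2], [0, √2/2, √2/2]]
Apply to (4, -1, 4): R·[4, -1, 4]ᵀ = (4.0000, -3.5355, 2.1213)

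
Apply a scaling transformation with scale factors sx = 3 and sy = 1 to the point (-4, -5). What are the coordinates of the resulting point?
(-12, -5)

Scaling matrix:
[[3, 0], [0, 1]]
Result: (-4 × 3, -5 × 1) = (-12, -5)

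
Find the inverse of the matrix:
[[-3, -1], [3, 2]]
[[-2/3, -1/3], [1, 1]]

For [[a,b],[c,d]], inverse = (1/det)·[[d,-b],[-c,a]]
det = -3·2 - -1·3 = -3
Inverse = (1/-3)·[[2, 1], [-3, -3]]
        = [[-2/3, -1/3], [1, 1]]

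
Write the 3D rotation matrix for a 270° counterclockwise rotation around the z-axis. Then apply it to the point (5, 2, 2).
R = [[0, 1, 0], [-1, 0, 0], [0, 0, 1]]; R·(5, 2, 2) = (2, -5, 2)

Rotation matrix for 270° around z-axis:
cos(270°) = 0, sin(270°) = -1
R = [[0, 1, 0], [-1, 0, 0], [0, 0, 1]]
Apply to (5, 2, 2): R·[5, 2, 2]ᵀ = (2, -5, 2)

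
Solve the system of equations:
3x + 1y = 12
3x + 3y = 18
x = 3, y = 3

Use elimination (row reduction):
Equation 1: 3x + 1y = 12.
Equation 2: 3x + 3y = 18.
Multiply Eq1 by 3 and Eq2 by 3: 9x + 3y = 36;  9x + 9y = 54.
Subtract: (6)y = 18, so y = 3.
Back-substitute into Eq1: 3x + 1*(3) = 12, so x = 3.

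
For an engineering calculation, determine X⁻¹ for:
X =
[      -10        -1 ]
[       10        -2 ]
det(X) = 30
X⁻¹ =
[    -1/15      1/30 ]
[     -1/3      -1/3 ]

For a 2×2 matrix X = [[a, b], [c, d]] with det(X) ≠ 0, X⁻¹ = (1/det(X)) * [[d, -b], [-c, a]].
det(X) = (-10)*(-2) - (-1)*(10) = 20 + 10 = 30.
X⁻¹ = (1/30) * [[-2, 1], [-10, -10]].
Dividing each entry by 30 and reducing:
X⁻¹ =
[    -1/15      1/30 ]
[     -1/3      -1/3 ]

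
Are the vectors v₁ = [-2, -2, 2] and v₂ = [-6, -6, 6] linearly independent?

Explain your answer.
No, linearly dependent (v₂ = 3·v₁)

Check whether there is a scalar k with v₂ = k·v₁.
Comparing components, k = 3 satisfies 3·[-2, -2, 2] = [-6, -6, 6].
Since v₂ is a scalar multiple of v₁, the two vectors are linearly dependent.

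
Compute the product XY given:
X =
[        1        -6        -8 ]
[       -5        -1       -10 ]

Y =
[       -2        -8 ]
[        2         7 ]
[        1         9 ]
XY =
[      -22      -122 ]
[       -2       -57 ]

Matrix multiplication: (XY)[i][j] = sum over k of X[i][k] * Y[k][j].
  (XY)[0][0] = (1)*(-2) + (-6)*(2) + (-8)*(1) = -22
  (XY)[0][1] = (1)*(-8) + (-6)*(7) + (-8)*(9) = -122
  (XY)[1][0] = (-5)*(-2) + (-1)*(2) + (-10)*(1) = -2
  (XY)[1][1] = (-5)*(-8) + (-1)*(7) + (-10)*(9) = -57
XY =
[      -22      -122 ]
[       -2       -57 ]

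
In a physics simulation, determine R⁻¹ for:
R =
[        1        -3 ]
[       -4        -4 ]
det(R) = -16
R⁻¹ =
[      1/4     -3/16 ]
[     -1/4     -1/16 ]

For a 2×2 matrix R = [[a, b], [c, d]] with det(R) ≠ 0, R⁻¹ = (1/det(R)) * [[d, -b], [-c, a]].
det(R) = (1)*(-4) - (-3)*(-4) = -4 - 12 = -16.
R⁻¹ = (1/-16) * [[-4, 3], [4, 1]].
Dividing each entry by -16 and reducing:
R⁻¹ =
[      1/4     -3/16 ]
[     -1/4     -1/16 ]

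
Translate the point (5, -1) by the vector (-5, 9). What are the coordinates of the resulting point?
(0, 8)

Translation by (-5, 9):
x' = 5 + -5 = 0
y' = -1 + 9 = 8
Homogeneous matrix: [[1, 0, -5], [0, 1, 9], [0, 0, 1]]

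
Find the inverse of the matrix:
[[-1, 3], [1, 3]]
[[-1/2, 1/2], [1/6, 1/6]]

For [[a,b],[c,d]], inverse = (1/det)·[[d,-b],[-c,a]]
det = -1·3 - 3·1 = -6
Inverse = (1/-6)·[[3, -3], [-1, -1]]
        = [[-1/2, 1/2], [1/6, 1/6]]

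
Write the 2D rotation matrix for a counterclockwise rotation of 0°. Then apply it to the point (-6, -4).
R = [[1, 0], [0, 1]]; R·(-6, -4) = (-6, -4)

Rotation matrix formula: R(θ) = [[cos θ, -sin θ], [sin θ, cos θ]]
For θ = 0°:
cos(0°) = 1
sin(0°) = 0
R = [[1, 0], [0, 1]]
Apply to (-6, -4): [1·-6 + (0)·-4, 0·-6 + 1·-4] = (-6, -4)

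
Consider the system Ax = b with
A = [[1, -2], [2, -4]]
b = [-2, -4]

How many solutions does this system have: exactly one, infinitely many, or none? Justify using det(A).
Infinitely many solutions

det(A) = (1)*(-4) - (-2)*(2) = 0, so A is singular (column 2 is -2 times column 1).
b = [-2, -4] = -2 * column 1 of A, so b lies in the column space of A.
A singular matrix whose right-hand side is in its column space gives a 1-parameter family of solutions — infinitely many.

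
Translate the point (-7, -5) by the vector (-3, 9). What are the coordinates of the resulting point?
(-10, 4)

Translation by (-3, 9):
x' = -7 + -3 = -10
y' = -5 + 9 = 4
Homogeneous matrix: [[1, 0, -3], [0, 1, 9], [0, 0, 1]]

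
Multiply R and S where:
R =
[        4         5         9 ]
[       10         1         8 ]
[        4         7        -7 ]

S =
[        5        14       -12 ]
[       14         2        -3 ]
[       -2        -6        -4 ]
RS =
[       72        12       -99 ]
[       48        94      -155 ]
[      132       112       -41 ]

Matrix multiplication: (RS)[i][j] = sum over k of R[i][k] * S[k][j].
  (RS)[0][0] = (4)*(5) + (5)*(14) + (9)*(-2) = 72
  (RS)[0][1] = (4)*(14) + (5)*(2) + (9)*(-6) = 12
  (RS)[0][2] = (4)*(-12) + (5)*(-3) + (9)*(-4) = -99
  (RS)[1][0] = (10)*(5) + (1)*(14) + (8)*(-2) = 48
  (RS)[1][1] = (10)*(14) + (1)*(2) + (8)*(-6) = 94
  (RS)[1][2] = (10)*(-12) + (1)*(-3) + (8)*(-4) = -155
  (RS)[2][0] = (4)*(5) + (7)*(14) + (-7)*(-2) = 132
  (RS)[2][1] = (4)*(14) + (7)*(2) + (-7)*(-6) = 112
  (RS)[2][2] = (4)*(-12) + (7)*(-3) + (-7)*(-4) = -41
RS =
[       72        12       -99 ]
[       48        94      -155 ]
[      132       112       -41 ]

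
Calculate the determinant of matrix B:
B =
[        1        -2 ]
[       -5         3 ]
det(B) = -7

For a 2×2 matrix [[a, b], [c, d]], det = a*d - b*c.
det(B) = (1)*(3) - (-2)*(-5) = 3 - 10 = -7.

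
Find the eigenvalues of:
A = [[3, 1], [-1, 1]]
λ = 2, 2

Solve det(A - λI) = 0. For a 2×2 matrix this is λ² - (trace)λ + det = 0.
trace(A) = 3 + 1 = 4.
det(A) = (3)*(1) - (1)*(-1) = 3 + 1 = 4.
Characteristic equation: λ² - (4)λ + (4) = 0.
Discriminant: (4)² - 4*(4) = 16 - 16 = 0.
Roots: λ = (4 ± √0) / 2 = 2, 2.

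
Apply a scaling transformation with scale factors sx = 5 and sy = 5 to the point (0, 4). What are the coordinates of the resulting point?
(0, 20)

Scaling matrix:
[[5, 0], [0, 5]]
Result: (0 × 5, 4 × 5) = (0, 20)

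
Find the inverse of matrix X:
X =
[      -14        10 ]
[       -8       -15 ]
det(X) = 290
X⁻¹ =
[    -3/58     -1/29 ]
[    4/145    -7/145 ]

For a 2×2 matrix X = [[a, b], [c, d]] with det(X) ≠ 0, X⁻¹ = (1/det(X)) * [[d, -b], [-c, a]].
det(X) = (-14)*(-15) - (10)*(-8) = 210 + 80 = 290.
X⁻¹ = (1/290) * [[-15, -10], [8, -14]].
Dividing each entry by 290 and reducing:
X⁻¹ =
[    -3/58     -1/29 ]
[    4/145    -7/145 ]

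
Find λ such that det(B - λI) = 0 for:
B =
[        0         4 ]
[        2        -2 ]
λ = -4, 2

Solve det(B - λI) = 0. For a 2×2 matrix the characteristic equation is λ² - (trace)λ + det = 0.
trace(B) = a + d = 0 - 2 = -2.
det(B) = a*d - b*c = (0)*(-2) - (4)*(2) = 0 - 8 = -8.
Characteristic equation: λ² - (-2)λ + (-8) = 0.
Discriminant = (-2)² - 4*(-8) = 4 + 32 = 36.
λ = (-2 ± √36) / 2 = (-2 ± 6) / 2 = -4, 2.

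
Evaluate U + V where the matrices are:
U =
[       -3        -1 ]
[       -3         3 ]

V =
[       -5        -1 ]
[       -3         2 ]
U + V =
[       -8        -2 ]
[       -6         5 ]

Matrix addition is elementwise: (U+V)[i][j] = U[i][j] + V[i][j].
  (U+V)[0][0] = (-3) + (-5) = -8
  (U+V)[0][1] = (-1) + (-1) = -2
  (U+V)[1][0] = (-3) + (-3) = -6
  (U+V)[1][1] = (3) + (2) = 5
U + V =
[       -8        -2 ]
[       -6         5 ]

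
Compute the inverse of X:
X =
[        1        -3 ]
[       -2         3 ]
det(X) = -3
X⁻¹ =
[       -1        -1 ]
[     -2/3      -1/3 ]

For a 2×2 matrix X = [[a, b], [c, d]] with det(X) ≠ 0, X⁻¹ = (1/det(X)) * [[d, -b], [-c, a]].
det(X) = (1)*(3) - (-3)*(-2) = 3 - 6 = -3.
X⁻¹ = (1/-3) * [[3, 3], [2, 1]].
Dividing each entry by -3 and reducing:
X⁻¹ =
[       -1        -1 ]
[     -2/3      -1/3 ]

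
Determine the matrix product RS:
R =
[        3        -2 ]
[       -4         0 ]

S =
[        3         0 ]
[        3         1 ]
RS =
[        3        -2 ]
[      -12         0 ]

Matrix multiplication: (RS)[i][j] = sum over k of R[i][k] * S[k][j].
  (RS)[0][0] = (3)*(3) + (-2)*(3) = 3
  (RS)[0][1] = (3)*(0) + (-2)*(1) = -2
  (RS)[1][0] = (-4)*(3) + (0)*(3) = -12
  (RS)[1][1] = (-4)*(0) + (0)*(1) = 0
RS =
[        3        -2 ]
[      -12         0 ]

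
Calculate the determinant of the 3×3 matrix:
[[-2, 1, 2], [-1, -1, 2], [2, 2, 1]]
15

Expansion along first row:
det = -2·det([[-1,2],[2,1]]) - 1·det([[-1,2],[2,1]]) + 2·det([[-1,-1],[2,2]])
    = -2·(-1·1 - 2·2) - 1·(-1·1 - 2·2) + 2·(-1·2 - -1·2)
    = -2·-5 - 1·-5 + 2·0
    = 10 + 5 + 0 = 15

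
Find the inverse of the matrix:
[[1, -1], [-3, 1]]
[[-1/2, -1/2], [-3/2, -1/2]]

For [[a,b],[c,d]], inverse = (1/det)·[[d,-b],[-c,a]]
det = 1·1 - -1·-3 = -2
Inverse = (1/-2)·[[1, 1], [3, 1]]
        = [[-1/2, -1/2], [-3/2, -1/2]]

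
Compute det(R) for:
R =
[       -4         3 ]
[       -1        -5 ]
det(R) = 23

For a 2×2 matrix [[a, b], [c, d]], det = a*d - b*c.
det(R) = (-4)*(-5) - (3)*(-1) = 20 + 3 = 23.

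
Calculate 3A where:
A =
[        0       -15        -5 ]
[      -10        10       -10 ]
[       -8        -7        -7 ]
3A =
[        0       -45       -15 ]
[      -30        30       -30 ]
[      -24       -21       -21 ]

Scalar multiplication is elementwise: (3A)[i][j] = 3 * A[i][j].
  (3A)[0][0] = 3 * (0) = 0
  (3A)[0][1] = 3 * (-15) = -45
  (3A)[0][2] = 3 * (-5) = -15
  (3A)[1][0] = 3 * (-10) = -30
  (3A)[1][1] = 3 * (10) = 30
  (3A)[1][2] = 3 * (-10) = -30
  (3A)[2][0] = 3 * (-8) = -24
  (3A)[2][1] = 3 * (-7) = -21
  (3A)[2][2] = 3 * (-7) = -21
3A =
[        0       -45       -15 ]
[      -30        30       -30 ]
[      -24       -21       -21 ]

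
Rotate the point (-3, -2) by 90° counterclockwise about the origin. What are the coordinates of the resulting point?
(2, -3)

Rotation matrix R(θ) = [[cos θ, -sin θ], [sin θ, cos θ]]; for θ = 90°:
R = [[0, -1], [1, 0]]
Result: R × [-3, -2]ᵀ = [0·-3 + (-1)·-2, 1·-3 + (0)·-2]ᵀ = (2, -3)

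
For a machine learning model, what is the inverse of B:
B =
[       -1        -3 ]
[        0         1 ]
det(B) = -1
B⁻¹ =
[       -1        -3 ]
[        0         1 ]

For a 2×2 matrix B = [[a, b], [c, d]] with det(B) ≠ 0, B⁻¹ = (1/det(B)) * [[d, -b], [-c, a]].
det(B) = (-1)*(1) - (-3)*(0) = -1 - 0 = -1.
B⁻¹ = (1/-1) * [[1, 3], [0, -1]].
Dividing each entry by -1 and reducing:
B⁻¹ =
[       -1        -3 ]
[        0         1 ]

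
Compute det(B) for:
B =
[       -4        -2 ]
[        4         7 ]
det(B) = -20

For a 2×2 matrix [[a, b], [c, d]], det = a*d - b*c.
det(B) = (-4)*(7) - (-2)*(4) = -28 + 8 = -20.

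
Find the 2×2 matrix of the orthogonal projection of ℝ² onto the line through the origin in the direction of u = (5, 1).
[[25/26, 5/26], [5/26, 1/26]]

The orthogonal projection onto the line spanned by a nonzero vector u = (a, b) has matrix P = (u uᵀ) / (uᵀ u) = (1/(a² + b²)) · [[a², ab], [ab, b²]].
Here u = (5, 1), so a² + b² = 25 + 1 = 26.
P = (1/26) · [[25, 5], [5, 1]] = [[25/26, 5/26], [5/26, 1/26]].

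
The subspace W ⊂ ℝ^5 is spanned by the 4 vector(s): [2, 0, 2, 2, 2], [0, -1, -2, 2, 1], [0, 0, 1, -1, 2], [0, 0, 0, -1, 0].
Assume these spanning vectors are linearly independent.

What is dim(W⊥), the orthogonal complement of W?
dim(W⊥) = 1

For any subspace W of ℝ^n, dim(W) + dim(W⊥) = n (the whole-space dimension).
Here the given 4 vectors are linearly independent, so dim(W) = 4.
Thus dim(W⊥) = n - dim(W) = 5 - 4 = 1.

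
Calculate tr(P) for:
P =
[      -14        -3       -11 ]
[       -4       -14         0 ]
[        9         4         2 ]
tr(P) = -14 - 14 + 2 = -26

The trace of a square matrix is the sum of its diagonal entries.
Diagonal entries of P: P[0][0] = -14, P[1][1] = -14, P[2][2] = 2.
tr(P) = -14 - 14 + 2 = -26.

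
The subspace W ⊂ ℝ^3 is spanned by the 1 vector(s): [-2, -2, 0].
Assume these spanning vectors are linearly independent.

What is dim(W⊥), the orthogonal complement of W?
dim(W⊥) = 2

For any subspace W of ℝ^n, dim(W) + dim(W⊥) = n (the whole-space dimension).
Here the given 1 vectors are linearly independent, so dim(W) = 1.
Thus dim(W⊥) = n - dim(W) = 3 - 1 = 2.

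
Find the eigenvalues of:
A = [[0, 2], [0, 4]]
λ = 0, 4

Solve det(A - λI) = 0. For a 2×2 matrix this is λ² - (trace)λ + det = 0.
trace(A) = 0 + 4 = 4.
det(A) = (0)*(4) - (2)*(0) = 0 - 0 = 0.
Characteristic equation: λ² - (4)λ + (0) = 0.
Discriminant: (4)² - 4*(0) = 16 - 0 = 16.
Roots: λ = (4 ± √16) / 2 = 0, 4.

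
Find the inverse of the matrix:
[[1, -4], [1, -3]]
[[-3, 4], [-1, 1]]

For [[a,b],[c,d]], inverse = (1/det)·[[d,-b],[-c,a]]
det = 1·-3 - -4·1 = 1
Inverse = (1/1)·[[-3, 4], [-1, 1]]
        = [[-3, 4], [-1, 1]]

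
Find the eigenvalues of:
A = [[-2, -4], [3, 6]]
λ = 0, 4

Solve det(A - λI) = 0. For a 2×2 matrix this is λ² - (trace)λ + det = 0.
trace(A) = -2 + 6 = 4.
det(A) = (-2)*(6) - (-4)*(3) = -12 + 12 = 0.
Characteristic equation: λ² - (4)λ + (0) = 0.
Discriminant: (4)² - 4*(0) = 16 - 0 = 16.
Roots: λ = (4 ± √16) / 2 = 0, 4.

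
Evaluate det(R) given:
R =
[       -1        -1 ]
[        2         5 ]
det(R) = -3

For a 2×2 matrix [[a, b], [c, d]], det = a*d - b*c.
det(R) = (-1)*(5) - (-1)*(2) = -5 + 2 = -3.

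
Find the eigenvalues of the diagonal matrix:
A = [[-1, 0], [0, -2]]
λ₁ = -1, λ₂ = -2

The characteristic polynomial of A is det(A - λI) = (-1 - λ)(-2 - λ) = 0.
The roots are λ = -1 and λ = -2, so the eigenvalues are the diagonal entries.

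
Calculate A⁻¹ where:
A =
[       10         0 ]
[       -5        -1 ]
det(A) = -10
A⁻¹ =
[     1/10         0 ]
[     -1/2        -1 ]

For a 2×2 matrix A = [[a, b], [c, d]] with det(A) ≠ 0, A⁻¹ = (1/det(A)) * [[d, -b], [-c, a]].
det(A) = (10)*(-1) - (0)*(-5) = -10 - 0 = -10.
A⁻¹ = (1/-10) * [[-1, 0], [5, 10]].
Dividing each entry by -10 and reducing:
A⁻¹ =
[     1/10         0 ]
[     -1/2        -1 ]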